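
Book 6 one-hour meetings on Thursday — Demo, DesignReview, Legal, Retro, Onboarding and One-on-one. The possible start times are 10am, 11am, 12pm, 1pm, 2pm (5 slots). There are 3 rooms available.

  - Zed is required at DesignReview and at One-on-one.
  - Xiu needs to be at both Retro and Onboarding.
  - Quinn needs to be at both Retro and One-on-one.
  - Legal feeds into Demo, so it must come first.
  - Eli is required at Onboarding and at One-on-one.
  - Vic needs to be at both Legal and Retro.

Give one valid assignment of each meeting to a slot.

Demo in 11am, Legal in 10am, Onboarding in 10am, DesignReview in 10am, Retro in 11am, One-on-one in 12pm

Checking: Legal(10am) before Demo(11am); Legal(10am) != Retro(11am); Onboarding(10am) != One-on-one(12pm); Retro(11am) != One-on-one(12pm); DesignReview(10am) != One-on-one(12pm); Retro(11am) != Onboarding(10am); max 3 per slot (cap 3).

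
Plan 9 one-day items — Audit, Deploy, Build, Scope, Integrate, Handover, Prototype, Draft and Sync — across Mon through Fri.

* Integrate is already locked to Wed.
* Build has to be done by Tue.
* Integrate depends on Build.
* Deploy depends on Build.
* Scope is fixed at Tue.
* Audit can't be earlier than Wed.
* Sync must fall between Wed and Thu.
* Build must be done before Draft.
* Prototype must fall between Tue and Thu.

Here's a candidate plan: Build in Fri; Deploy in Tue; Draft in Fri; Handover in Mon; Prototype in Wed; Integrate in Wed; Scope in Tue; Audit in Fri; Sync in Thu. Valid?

No — it violates: Deploy depends on Build

Audit can't be earlier than Wed — holds.
Prototype must fall between Tue and Thu — holds.
Deploy depends on Build — violated.
Build must be done before Draft — violated.
Integrate depends on Build — violated.
Integrate is already locked to Wed — holds.
Build has to be done by Tue — violated.
Scope is fixed at Tue — holds.
Sync must fall between Wed and Thu — holds.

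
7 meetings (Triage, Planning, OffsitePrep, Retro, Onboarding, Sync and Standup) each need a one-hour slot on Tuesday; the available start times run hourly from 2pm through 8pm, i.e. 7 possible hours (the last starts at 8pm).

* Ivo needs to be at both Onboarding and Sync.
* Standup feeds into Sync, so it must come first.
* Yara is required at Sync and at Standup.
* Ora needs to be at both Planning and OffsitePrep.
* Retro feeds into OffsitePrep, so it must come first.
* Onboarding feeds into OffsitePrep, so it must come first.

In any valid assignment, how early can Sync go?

Precedence pushes Sync to at least 3pm.
Sync at 3pm is achievable: OffsitePrep=3pm, Sync=3pm, Standup=2pm, Triage=2pm, Onboarding=2pm, Planning=2pm, Retro=2pm.

3pm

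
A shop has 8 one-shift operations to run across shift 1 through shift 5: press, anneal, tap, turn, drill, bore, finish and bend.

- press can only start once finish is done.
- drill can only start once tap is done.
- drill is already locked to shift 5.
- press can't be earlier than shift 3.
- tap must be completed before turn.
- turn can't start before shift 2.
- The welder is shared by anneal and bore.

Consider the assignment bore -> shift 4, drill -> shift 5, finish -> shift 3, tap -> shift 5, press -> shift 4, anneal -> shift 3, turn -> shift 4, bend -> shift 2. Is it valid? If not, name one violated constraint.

drill is already locked to shift 5 — holds.
press can only start once finish is done — holds.
drill can only start once tap is done — violated.
press can't be earlier than shift 3 — holds.
tap must be completed before turn — violated.
The welder is shared by anneal and bore — holds.
turn can't start before shift 2 — holds.

No — it violates: tap must be completed before turn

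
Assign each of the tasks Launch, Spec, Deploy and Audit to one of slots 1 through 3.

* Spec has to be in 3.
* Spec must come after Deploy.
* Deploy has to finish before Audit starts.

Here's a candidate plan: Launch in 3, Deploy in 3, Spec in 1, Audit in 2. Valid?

No. Spec must come after Deploy is not satisfied.

Deploy has to finish before Audit starts — violated.
Spec must come after Deploy — violated.
Spec has to be in 3 — violated.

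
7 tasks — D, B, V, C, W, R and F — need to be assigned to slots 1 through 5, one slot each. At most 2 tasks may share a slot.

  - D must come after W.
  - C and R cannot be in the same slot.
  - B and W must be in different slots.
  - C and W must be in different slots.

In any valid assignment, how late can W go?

Downstream work caps W at 4.
W at 4 is achievable: F in 2, C in 2, B in 1, V in 1, W in 4, R in 3, D in 5.

4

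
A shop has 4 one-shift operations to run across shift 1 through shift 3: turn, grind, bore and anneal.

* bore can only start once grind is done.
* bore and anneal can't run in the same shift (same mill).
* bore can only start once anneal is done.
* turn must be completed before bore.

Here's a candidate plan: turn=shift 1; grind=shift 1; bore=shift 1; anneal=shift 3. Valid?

No. bore can only start once anneal is done is not satisfied.

bore can only start once anneal is done — violated.
turn must be completed before bore — violated.
bore and anneal can't run in the same shift (same mill) — holds.
bore can only start once grind is done — violated.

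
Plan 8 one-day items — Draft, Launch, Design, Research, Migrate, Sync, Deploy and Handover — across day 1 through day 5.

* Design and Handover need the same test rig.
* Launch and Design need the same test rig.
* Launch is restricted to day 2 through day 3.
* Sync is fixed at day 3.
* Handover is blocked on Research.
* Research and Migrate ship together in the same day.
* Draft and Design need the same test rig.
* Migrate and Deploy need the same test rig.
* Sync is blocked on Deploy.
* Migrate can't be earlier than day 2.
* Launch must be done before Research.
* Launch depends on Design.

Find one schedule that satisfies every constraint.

Migrate -> day 3, Research -> day 3, Handover -> day 4, Launch -> day 2, Design -> day 1, Deploy -> day 1, Draft -> day 2, Sync -> day 3

Checking: Deploy(day 1) before Sync(day 3); Research(day 3) before Handover(day 4); Design(day 1) before Launch(day 2); Launch(day 2) before Research(day 3); Migrate(day 3) != Deploy(day 1); Launch(day 2) != Design(day 1); Design(day 1) != Handover(day 4); Draft(day 2) != Design(day 1); Research = Migrate = day 3; Sync=day 3 in [day 3,day 3]; Launch=day 2 in [day 2,day 3]; Migrate=day 3 in [day 2,day 5].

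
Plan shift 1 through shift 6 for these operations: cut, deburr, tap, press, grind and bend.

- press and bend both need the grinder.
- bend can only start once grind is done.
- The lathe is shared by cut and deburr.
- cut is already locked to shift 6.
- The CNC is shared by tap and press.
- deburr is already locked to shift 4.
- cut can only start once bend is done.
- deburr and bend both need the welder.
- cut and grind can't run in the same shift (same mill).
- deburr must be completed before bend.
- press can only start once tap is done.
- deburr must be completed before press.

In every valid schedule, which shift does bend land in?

deburr is fixed at shift 4 and must come before bend, so bend is at least shift 5.
cut is fixed at shift 6 and must come after bend, so bend is at most shift 5.
So bend must be shift 5.

shift 5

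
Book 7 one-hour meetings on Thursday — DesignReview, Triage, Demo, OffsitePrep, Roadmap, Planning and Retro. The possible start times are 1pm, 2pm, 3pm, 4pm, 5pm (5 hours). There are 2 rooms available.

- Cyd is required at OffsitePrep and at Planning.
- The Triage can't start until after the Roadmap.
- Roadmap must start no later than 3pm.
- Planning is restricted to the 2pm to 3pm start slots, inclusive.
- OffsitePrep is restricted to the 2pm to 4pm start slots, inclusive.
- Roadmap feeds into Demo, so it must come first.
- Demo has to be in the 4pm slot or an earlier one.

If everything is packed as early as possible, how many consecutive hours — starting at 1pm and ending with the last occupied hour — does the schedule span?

The precedence chain requires at least 2 distinct hours.
With at most 2 per hour and 7 meetings, at least 4 hours are needed.
4 works (last occupied hour: 4pm): for example Retro=4pm, DesignReview=1pm, Triage=2pm, Roadmap=1pm, Planning=2pm, OffsitePrep=3pm, Demo=3pm.

4 hours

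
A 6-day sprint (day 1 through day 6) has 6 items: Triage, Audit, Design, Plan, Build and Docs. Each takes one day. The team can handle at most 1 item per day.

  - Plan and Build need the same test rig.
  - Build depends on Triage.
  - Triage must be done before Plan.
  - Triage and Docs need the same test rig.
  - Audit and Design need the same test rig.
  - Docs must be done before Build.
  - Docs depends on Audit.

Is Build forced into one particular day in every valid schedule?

Build can be day 4 (e.g. Plan in day 5; Audit in day 2; Build in day 4; Design in day 6; Docs in day 3; Triage in day 1) or day 5 (e.g. Audit -> day 2; Design -> day 6; Build -> day 5; Triage -> day 1; Docs -> day 3; Plan -> day 4).

No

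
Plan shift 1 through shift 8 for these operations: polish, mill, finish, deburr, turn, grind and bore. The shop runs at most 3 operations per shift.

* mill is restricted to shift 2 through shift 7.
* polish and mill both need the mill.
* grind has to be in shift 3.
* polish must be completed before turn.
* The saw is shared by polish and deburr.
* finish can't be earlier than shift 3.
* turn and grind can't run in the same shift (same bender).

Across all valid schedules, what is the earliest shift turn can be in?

Precedence pushes turn to at least shift 2.
turn at shift 2 is achievable: grind in shift 3, bore in shift 1, turn in shift 2, deburr in shift 2, polish in shift 1, mill in shift 2, finish in shift 3.

shift 2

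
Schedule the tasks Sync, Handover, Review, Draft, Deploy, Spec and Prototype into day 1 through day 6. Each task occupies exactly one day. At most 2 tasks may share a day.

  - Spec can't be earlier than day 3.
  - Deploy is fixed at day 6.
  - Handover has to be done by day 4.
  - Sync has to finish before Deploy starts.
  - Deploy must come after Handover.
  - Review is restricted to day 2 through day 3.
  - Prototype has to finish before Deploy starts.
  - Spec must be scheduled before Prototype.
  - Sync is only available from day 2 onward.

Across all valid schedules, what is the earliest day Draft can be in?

day 1

Draft at day 1 is achievable: Review -> day 2, Handover -> day 1, Prototype -> day 4, Deploy -> day 6, Draft -> day 1, Sync -> day 2, Spec -> day 3.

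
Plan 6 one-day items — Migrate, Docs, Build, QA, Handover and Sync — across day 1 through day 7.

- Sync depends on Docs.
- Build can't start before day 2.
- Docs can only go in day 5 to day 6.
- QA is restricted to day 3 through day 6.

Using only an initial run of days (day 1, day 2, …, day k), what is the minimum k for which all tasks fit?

The precedence chain requires at least 2 distinct days.
Propagating the time windows through the other constraints, Sync can't land before day 6, so the schedule must run through at least day 6.
6 works (last occupied day: day 6): for example QA=day 3; Migrate=day 1; Docs=day 5; Sync=day 6; Build=day 2; Handover=day 1.

6 days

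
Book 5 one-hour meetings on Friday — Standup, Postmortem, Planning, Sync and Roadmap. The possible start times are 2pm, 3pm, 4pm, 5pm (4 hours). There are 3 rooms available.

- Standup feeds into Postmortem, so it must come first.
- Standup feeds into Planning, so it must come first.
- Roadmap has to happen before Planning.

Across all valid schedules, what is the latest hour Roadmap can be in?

4pm

Downstream work caps Roadmap at 4pm.
Roadmap at 4pm is achievable: Postmortem=3pm, Roadmap=4pm, Sync=2pm, Standup=2pm, Planning=5pm.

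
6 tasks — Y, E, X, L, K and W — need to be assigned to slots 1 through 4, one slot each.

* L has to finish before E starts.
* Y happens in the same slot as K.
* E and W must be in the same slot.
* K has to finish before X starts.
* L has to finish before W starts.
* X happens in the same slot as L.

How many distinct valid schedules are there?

4

Enumerating: Y in 1, X in 2, E in 3, L in 2, W in 3, K in 1 | W -> 4, E -> 4, X -> 2, Y -> 1, L -> 2, K -> 1 | W in 4, E in 4, K in 1, L in 3, X in 3, Y in 1 | Y in 2, E in 4, W in 4, L in 3, X in 3, K in 2.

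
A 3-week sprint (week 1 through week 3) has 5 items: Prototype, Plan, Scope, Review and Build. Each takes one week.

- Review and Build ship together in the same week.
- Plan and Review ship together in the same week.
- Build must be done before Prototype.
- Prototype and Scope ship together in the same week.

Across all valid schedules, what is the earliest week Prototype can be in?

week 2

Precedence pushes Prototype to at least week 2.
Prototype at week 2 is achievable: Review -> week 1; Build -> week 1; Prototype -> week 2; Scope -> week 2; Plan -> week 1.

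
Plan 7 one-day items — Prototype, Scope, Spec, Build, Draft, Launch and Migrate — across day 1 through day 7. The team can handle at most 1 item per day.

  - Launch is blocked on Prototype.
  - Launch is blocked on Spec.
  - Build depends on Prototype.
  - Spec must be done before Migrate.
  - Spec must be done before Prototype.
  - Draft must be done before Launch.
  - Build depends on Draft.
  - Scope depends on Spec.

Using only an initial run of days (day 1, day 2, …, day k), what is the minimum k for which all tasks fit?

The precedence chain requires at least 3 distinct days.
With at most 1 per day and 7 tasks, at least 7 days are needed.
7 works (last occupied day: day 7): for example Launch in day 4, Draft in day 3, Build in day 5, Scope in day 6, Prototype in day 2, Migrate in day 7, Spec in day 1.

7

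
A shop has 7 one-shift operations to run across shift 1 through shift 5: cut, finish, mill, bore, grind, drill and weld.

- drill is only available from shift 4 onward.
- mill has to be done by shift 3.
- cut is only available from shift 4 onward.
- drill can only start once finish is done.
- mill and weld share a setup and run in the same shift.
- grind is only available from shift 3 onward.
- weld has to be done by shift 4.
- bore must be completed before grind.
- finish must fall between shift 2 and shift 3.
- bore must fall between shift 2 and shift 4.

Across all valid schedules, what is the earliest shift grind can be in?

shift 3

Grind is available from shift 3.
grind at shift 3 is achievable: cut -> shift 4; finish -> shift 2; bore -> shift 2; grind -> shift 3; drill -> shift 4; mill -> shift 1; weld -> shift 1.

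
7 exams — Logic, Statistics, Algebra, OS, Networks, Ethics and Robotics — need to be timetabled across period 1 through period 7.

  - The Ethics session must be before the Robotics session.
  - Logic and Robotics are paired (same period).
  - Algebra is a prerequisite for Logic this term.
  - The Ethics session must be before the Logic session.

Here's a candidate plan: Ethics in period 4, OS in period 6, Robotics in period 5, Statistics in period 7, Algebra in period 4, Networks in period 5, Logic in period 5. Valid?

Yes, all constraints hold

Logic and Robotics are paired (same period) — holds.
The Ethics session must be before the Robotics session — holds.
The Ethics session must be before the Logic session — holds.
Algebra is a prerequisite for Logic this term — holds.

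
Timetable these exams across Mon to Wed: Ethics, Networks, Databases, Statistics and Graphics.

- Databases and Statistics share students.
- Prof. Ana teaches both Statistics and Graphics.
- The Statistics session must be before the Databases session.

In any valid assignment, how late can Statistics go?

Tue

Downstream work caps Statistics at Tue.
Statistics at Tue is achievable: Graphics in Mon; Networks in Mon; Statistics in Tue; Databases in Wed; Ethics in Mon.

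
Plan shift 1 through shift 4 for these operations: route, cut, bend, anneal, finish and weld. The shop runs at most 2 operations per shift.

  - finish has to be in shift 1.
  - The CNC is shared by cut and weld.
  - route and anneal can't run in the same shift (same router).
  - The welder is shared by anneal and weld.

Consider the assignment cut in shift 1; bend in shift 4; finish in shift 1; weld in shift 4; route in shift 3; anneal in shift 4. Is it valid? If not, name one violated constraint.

No. The welder is shared by anneal and weld is not satisfied.

The shop runs at most 2 operations per shift — violated.
finish has to be in shift 1 — holds.
The CNC is shared by cut and weld — holds.
route and anneal can't run in the same shift (same router) — holds.
The welder is shared by anneal and weld — violated.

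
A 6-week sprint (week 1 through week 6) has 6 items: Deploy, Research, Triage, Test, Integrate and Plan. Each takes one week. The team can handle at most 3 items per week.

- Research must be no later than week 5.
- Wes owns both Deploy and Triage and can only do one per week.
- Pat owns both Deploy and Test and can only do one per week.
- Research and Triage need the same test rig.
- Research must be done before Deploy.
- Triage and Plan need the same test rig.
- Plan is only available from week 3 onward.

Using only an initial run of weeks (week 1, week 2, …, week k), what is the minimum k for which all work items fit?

The precedence chain requires at least 2 distinct weeks.
With at most 3 per week and 6 work items, at least 2 weeks are needed.
Plan can't be placed before week 3, so the schedule must run through at least week 3.
3 works (last occupied week: week 3): for example Test in week 1, Triage in week 2, Integrate in week 1, Plan in week 3, Research in week 1, Deploy in week 3.

3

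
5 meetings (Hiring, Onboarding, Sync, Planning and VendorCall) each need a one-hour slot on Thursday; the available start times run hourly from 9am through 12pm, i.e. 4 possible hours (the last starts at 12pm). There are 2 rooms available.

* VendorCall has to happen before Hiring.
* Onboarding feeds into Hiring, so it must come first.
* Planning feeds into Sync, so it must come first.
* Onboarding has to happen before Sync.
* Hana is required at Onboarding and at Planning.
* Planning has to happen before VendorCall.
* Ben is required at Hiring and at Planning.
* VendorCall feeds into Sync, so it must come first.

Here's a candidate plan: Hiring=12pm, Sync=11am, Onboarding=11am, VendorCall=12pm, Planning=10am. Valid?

Planning has to happen before VendorCall — holds.
VendorCall has to happen before Hiring — violated.
Onboarding feeds into Hiring, so it must come first — holds.
Hana is required at Onboarding and at Planning — holds.
Onboarding has to happen before Sync — violated.
Ben is required at Hiring and at Planning — holds.
Planning feeds into Sync, so it must come first — holds.
VendorCall feeds into Sync, so it must come first — violated.
There are 2 rooms available — holds.

No — it violates: VendorCall feeds into Sync, so it must come first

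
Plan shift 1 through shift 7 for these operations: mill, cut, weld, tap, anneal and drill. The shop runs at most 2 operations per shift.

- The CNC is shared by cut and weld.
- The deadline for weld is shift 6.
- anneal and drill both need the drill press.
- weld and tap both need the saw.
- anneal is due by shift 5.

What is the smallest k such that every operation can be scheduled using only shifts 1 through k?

3

With at most 2 per shift and 6 operations, at least 3 shifts are needed.
3 works (last occupied shift: shift 3): for example tap -> shift 3, mill -> shift 1, weld -> shift 2, drill -> shift 3, cut -> shift 1, anneal -> shift 2.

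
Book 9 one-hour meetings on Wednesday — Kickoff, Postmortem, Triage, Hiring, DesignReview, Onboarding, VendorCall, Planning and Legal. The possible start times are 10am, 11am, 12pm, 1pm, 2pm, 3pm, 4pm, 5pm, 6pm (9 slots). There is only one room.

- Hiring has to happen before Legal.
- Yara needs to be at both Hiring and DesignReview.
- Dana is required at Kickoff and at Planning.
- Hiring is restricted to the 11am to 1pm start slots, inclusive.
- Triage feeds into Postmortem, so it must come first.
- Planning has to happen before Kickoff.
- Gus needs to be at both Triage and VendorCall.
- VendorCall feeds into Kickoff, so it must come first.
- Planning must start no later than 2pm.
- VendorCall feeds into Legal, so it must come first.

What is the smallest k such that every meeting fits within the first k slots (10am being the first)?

9

The precedence chain requires at least 2 distinct slots.
With at most 1 per slot and 9 meetings, at least 9 slots are needed.
Propagating the time windows through the other constraints, Legal can't land before 12pm — that is slot 3 counting from 10am — so the schedule must run through at least 3 slots.
9 works (last occupied slot: 6pm): for example Onboarding=6pm, Kickoff=1pm, DesignReview=5pm, Legal=2pm, Hiring=11am, Triage=3pm, VendorCall=12pm, Planning=10am, Postmortem=4pm.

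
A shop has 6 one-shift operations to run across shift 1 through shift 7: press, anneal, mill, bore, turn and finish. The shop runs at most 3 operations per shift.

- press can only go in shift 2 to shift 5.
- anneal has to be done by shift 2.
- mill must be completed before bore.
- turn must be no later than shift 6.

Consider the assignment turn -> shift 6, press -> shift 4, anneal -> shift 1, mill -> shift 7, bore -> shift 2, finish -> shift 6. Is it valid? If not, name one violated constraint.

mill must be completed before bore — violated.
The shop runs at most 3 operations per shift — holds.
press can only go in shift 2 to shift 5 — holds.
anneal has to be done by shift 2 — holds.
turn must be no later than shift 6 — holds.

Invalid. mill must be completed before bore.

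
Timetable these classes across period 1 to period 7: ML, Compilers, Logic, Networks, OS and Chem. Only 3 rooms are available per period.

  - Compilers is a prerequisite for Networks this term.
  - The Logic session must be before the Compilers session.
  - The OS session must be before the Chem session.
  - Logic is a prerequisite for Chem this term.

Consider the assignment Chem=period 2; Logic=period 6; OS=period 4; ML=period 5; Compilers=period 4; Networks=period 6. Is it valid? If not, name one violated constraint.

The Logic session must be before the Compilers session — violated.
Compilers is a prerequisite for Networks this term — holds.
Only 3 rooms are available per period — holds.
Logic is a prerequisite for Chem this term — violated.
The OS session must be before the Chem session — violated.

No. Logic is a prerequisite for Chem this term is not satisfied.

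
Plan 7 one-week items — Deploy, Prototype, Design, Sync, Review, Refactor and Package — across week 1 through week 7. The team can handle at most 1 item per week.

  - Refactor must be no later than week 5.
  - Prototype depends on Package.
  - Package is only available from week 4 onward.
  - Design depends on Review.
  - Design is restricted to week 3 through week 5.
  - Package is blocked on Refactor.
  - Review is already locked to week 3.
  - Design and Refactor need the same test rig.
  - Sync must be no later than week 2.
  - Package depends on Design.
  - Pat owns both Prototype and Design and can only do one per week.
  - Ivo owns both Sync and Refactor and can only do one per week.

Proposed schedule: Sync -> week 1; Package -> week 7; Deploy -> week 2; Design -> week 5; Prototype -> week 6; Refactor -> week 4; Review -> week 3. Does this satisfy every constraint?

No — it violates: Prototype depends on Package

The team can handle at most 1 item per week — holds.
Refactor must be no later than week 5 — holds.
Design and Refactor need the same test rig — holds.
Review is already locked to week 3 — holds.
Prototype depends on Package — violated.
Package is only available from week 4 onward — holds.
Design is restricted to week 3 through week 5 — holds.
Ivo owns both Sync and Refactor and can only do one per week — holds.
Package depends on Design — holds.
Package is blocked on Refactor — holds.
Design depends on Review — holds.
Pat owns both Prototype and Design and can only do one per week — holds.
Sync must be no later than week 2 — holds.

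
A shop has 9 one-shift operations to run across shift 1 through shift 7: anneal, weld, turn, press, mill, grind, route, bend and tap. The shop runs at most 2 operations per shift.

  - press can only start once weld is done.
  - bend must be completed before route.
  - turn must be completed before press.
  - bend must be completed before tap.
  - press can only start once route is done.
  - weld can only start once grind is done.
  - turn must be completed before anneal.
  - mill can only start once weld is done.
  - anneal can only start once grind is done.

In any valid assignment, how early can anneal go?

Precedence pushes anneal to at least shift 2.
anneal at shift 2 is achievable: tap in shift 4; press in shift 5; bend in shift 3; route in shift 4; turn in shift 1; grind in shift 1; weld in shift 2; mill in shift 3; anneal in shift 2.

shift 2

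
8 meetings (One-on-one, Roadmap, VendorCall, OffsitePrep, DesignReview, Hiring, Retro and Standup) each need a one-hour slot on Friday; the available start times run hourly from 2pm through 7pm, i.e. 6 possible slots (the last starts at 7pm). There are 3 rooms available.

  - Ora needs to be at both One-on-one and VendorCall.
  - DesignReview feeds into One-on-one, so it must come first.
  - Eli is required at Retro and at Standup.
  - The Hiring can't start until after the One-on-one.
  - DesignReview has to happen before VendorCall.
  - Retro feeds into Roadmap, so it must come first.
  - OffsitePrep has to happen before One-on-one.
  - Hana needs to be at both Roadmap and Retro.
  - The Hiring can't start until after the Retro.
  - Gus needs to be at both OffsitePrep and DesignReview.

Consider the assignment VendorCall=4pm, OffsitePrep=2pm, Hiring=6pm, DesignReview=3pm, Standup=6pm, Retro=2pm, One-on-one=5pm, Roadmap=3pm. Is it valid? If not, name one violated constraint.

Valid

The Hiring can't start until after the One-on-one — holds.
OffsitePrep has to happen before One-on-one — holds.
DesignReview has to happen before VendorCall — holds.
The Hiring can't start until after the Retro — holds.
There are 3 rooms available — holds.
Eli is required at Retro and at Standup — holds.
Retro feeds into Roadmap, so it must come first — holds.
Ora needs to be at both One-on-one and VendorCall — holds.
Gus needs to be at both OffsitePrep and DesignReview — holds.
Hana needs to be at both Roadmap and Retro — holds.
DesignReview feeds into One-on-one, so it must come first — holds.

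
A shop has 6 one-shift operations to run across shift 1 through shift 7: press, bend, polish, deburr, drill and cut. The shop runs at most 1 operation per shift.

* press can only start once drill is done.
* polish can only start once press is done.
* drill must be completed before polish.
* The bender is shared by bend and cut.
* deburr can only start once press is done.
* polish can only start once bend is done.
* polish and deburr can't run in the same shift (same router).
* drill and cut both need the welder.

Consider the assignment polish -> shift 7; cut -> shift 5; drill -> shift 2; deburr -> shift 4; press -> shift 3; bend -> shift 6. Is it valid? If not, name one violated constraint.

drill must be completed before polish — holds.
press can only start once drill is done — holds.
deburr can only start once press is done — holds.
The shop runs at most 1 operation per shift — holds.
polish can only start once press is done — holds.
polish and deburr can't run in the same shift (same router) — holds.
drill and cut both need the welder — holds.
The bender is shared by bend and cut — holds.
polish can only start once bend is done — holds.

Yes, all constraints hold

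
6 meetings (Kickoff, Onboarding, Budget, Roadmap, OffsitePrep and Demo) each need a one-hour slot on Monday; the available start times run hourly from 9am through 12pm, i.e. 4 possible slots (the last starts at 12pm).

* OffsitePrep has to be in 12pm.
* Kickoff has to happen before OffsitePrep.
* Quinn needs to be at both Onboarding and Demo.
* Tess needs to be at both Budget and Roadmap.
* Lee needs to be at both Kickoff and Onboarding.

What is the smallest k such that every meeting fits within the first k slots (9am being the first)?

4

The precedence chain requires at least 2 distinct slots.
OffsitePrep can't be placed before 12pm — that is slot 4 counting from 9am — so the schedule must run through at least 4 slots.
4 works (last occupied slot: 12pm): for example OffsitePrep in 12pm, Onboarding in 10am, Demo in 9am, Roadmap in 10am, Budget in 9am, Kickoff in 9am.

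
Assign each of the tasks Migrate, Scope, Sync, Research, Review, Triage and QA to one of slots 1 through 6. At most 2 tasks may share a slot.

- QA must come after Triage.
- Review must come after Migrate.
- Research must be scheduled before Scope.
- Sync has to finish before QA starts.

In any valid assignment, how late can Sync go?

5

Downstream work caps Sync at 5.
Sync at 5 is achievable: Research in 1, Migrate in 1, QA in 6, Scope in 2, Triage in 3, Sync in 5, Review in 2.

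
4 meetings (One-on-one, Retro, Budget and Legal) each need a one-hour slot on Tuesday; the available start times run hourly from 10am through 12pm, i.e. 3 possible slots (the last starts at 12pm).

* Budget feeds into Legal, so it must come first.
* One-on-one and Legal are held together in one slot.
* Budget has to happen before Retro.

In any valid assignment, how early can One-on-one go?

One-on-one must be in the same slot as Legal, which can't be before 11am, so One-on-one is at least 11am.
One-on-one at 11am is achievable: Retro -> 11am, Legal -> 11am, Budget -> 10am, One-on-one -> 11am.

11am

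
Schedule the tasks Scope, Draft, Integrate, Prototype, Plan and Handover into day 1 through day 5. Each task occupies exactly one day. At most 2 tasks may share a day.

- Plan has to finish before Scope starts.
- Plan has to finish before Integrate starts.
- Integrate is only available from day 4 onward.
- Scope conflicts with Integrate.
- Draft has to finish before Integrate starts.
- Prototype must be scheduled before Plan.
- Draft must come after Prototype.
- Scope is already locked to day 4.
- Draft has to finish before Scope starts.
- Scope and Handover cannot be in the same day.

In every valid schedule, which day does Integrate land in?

Integrate's window is day 4–day 5.
Scope is fixed at day 4, and Integrate can't share a day with Scope.
So Integrate must be day 5.

day 5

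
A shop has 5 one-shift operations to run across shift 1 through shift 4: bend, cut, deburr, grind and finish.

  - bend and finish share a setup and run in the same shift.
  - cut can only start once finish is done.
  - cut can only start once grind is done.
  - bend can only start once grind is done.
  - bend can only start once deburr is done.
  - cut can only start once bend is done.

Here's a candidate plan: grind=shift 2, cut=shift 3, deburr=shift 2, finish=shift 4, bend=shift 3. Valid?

Invalid. cut can only start once finish is done.

cut can only start once grind is done — holds.
cut can only start once finish is done — violated.
bend can only start once grind is done — holds.
bend and finish share a setup and run in the same shift — violated.
cut can only start once bend is done — violated.
bend can only start once deburr is done — holds.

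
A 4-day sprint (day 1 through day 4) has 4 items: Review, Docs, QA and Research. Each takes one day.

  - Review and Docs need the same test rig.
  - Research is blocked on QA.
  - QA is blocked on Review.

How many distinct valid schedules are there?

Splitting on Review: it can be day 1 (9), day 2 (3). Listing each branch's schedules as (Docs, QA, Research) by day number:
Review=day 1: (2,2,3) (2,2,4) (2,3,4) (3,2,3) (3,2,4) (3,3,4) (4,2,3) (4,2,4) (4,3,4) — 9.
Review=day 2: (1,3,4) (3,3,4) (4,3,4) — 3.
Summing: 9 + 3 = 12.

12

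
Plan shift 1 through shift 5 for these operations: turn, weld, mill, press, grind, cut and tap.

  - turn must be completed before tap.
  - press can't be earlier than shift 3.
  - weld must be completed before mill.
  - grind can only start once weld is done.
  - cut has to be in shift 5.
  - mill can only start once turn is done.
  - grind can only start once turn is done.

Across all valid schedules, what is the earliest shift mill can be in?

shift 2

Precedence pushes mill to at least shift 2.
mill at shift 2 is achievable: press -> shift 3; grind -> shift 2; turn -> shift 1; tap -> shift 2; cut -> shift 5; weld -> shift 1; mill -> shift 2.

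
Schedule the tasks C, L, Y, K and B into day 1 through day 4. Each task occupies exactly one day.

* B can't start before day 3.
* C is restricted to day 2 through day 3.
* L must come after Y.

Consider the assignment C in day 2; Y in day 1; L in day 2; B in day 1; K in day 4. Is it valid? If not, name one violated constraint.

C is restricted to day 2 through day 3 — holds.
B can't start before day 3 — violated.
L must come after Y — holds.

Invalid. B can't start before day 3.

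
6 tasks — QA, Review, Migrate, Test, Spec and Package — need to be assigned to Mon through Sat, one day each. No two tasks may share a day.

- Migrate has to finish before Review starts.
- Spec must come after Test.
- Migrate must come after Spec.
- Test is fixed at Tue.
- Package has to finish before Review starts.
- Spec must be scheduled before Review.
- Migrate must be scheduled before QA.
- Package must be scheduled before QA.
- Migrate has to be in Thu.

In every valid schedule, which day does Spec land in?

Wed

Test is fixed at Tue and must come before Spec, so Spec is at least Wed.
Migrate is fixed at Thu and must come after Spec, so Spec is at most Wed.
So Spec must be Wed.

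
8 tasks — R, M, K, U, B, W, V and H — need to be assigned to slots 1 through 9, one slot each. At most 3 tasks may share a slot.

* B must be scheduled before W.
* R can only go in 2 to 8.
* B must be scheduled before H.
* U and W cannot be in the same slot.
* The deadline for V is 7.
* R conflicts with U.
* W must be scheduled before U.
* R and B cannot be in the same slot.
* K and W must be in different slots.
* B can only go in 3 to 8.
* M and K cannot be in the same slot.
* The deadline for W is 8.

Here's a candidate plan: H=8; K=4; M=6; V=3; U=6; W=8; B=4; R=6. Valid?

B can only go in 3 to 8 — holds.
At most 3 tasks may share a slot — holds.
R can only go in 2 to 8 — holds.
R and B cannot be in the same slot — holds.
R conflicts with U — violated.
K and W must be in different slots — holds.
M and K cannot be in the same slot — holds.
The deadline for V is 7 — holds.
W must be scheduled before U — violated.
U and W cannot be in the same slot — holds.
The deadline for W is 8 — holds.
B must be scheduled before H — holds.
B must be scheduled before W — holds.

No — it violates: R conflicts with U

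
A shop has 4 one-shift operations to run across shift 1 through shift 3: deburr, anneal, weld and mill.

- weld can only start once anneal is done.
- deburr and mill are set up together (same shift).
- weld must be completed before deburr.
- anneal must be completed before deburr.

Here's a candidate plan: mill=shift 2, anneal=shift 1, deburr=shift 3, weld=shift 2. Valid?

weld must be completed before deburr — holds.
anneal must be completed before deburr — holds.
weld can only start once anneal is done — holds.
deburr and mill are set up together (same shift) — violated.

No. deburr and mill are set up together (same shift) is not satisfied.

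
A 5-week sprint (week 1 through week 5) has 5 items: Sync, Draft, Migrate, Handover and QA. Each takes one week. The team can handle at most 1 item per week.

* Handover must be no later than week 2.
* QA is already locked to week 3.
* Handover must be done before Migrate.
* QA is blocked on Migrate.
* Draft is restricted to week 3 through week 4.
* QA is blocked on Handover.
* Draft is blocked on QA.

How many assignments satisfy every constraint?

1

Enumerating: QA=week 3, Draft=week 4, Handover=week 1, Migrate=week 2, Sync=week 5.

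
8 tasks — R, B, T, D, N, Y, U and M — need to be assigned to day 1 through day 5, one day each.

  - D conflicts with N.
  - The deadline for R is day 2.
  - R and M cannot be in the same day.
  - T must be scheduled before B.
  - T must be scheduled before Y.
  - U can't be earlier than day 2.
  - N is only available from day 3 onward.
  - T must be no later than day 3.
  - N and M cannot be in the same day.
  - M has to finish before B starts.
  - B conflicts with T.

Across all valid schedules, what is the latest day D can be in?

day 5

D at day 5 is achievable: R -> day 1, N -> day 3, D -> day 5, M -> day 2, U -> day 2, Y -> day 2, B -> day 3, T -> day 1.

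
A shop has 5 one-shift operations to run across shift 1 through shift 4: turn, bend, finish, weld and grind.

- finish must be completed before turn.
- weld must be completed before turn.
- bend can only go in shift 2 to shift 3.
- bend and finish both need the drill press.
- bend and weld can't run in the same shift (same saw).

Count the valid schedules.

60

Splitting on turn: it can be shift 2 (8), shift 3 (20), shift 4 (32). Listing each branch's schedules as (bend, finish, weld, grind) by shift number:
turn=shift 2: (2,1,1,1) (2,1,1,2) (2,1,1,3) (2,1,1,4) (3,1,1,1) (3,1,1,2) (3,1,1,3) (3,1,1,4) — 8.
turn=shift 3: (2,1,1,1) (2,1,1,2) (2,1,1,3) (2,1,1,4) (3,1,1,1) (3,1,1,2) (3,1,1,3) (3,1,1,4) (3,1,2,1) (3,1,2,2) (3,1,2,3) (3,1,2,4) (3,2,1,1) (3,2,1,2) (3,2,1,3) (3,2,1,4) (3,2,2,1) (3,2,2,2) (3,2,2,3) (3,2,2,4) — 20.
turn=shift 4: (2,1,1,1) (2,1,1,2) (2,1,1,3) (2,1,1,4) (2,1,3,1) (2,1,3,2) (2,1,3,3) (2,1,3,4) (2,3,1,1) (2,3,1,2) (2,3,1,3) (2,3,1,4) (2,3,3,1) (2,3,3,2) (2,3,3,3) (2,3,3,4) (3,1,1,1) (3,1,1,2) (3,1,1,3) (3,1,1,4) (3,1,2,1) (3,1,2,2) (3,1,2,3) (3,1,2,4) (3,2,1,1) (3,2,1,2) (3,2,1,3) (3,2,1,4) (3,2,2,1) (3,2,2,2) (3,2,2,3) (3,2,2,4) — 32.
Summing: 8 + 20 + 32 = 60.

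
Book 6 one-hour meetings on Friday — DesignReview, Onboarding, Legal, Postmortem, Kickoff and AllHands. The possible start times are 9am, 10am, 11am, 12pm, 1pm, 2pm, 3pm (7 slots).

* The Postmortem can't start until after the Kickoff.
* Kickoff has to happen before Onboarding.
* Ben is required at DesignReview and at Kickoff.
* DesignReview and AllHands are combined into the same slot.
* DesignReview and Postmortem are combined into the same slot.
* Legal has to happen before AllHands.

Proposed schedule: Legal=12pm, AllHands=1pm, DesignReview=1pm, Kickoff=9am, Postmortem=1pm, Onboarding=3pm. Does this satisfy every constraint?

Yes, all constraints hold

Legal has to happen before AllHands — holds.
DesignReview and Postmortem are combined into the same slot — holds.
Ben is required at DesignReview and at Kickoff — holds.
DesignReview and AllHands are combined into the same slot — holds.
The Postmortem can't start until after the Kickoff — holds.
Kickoff has to happen before Onboarding — holds.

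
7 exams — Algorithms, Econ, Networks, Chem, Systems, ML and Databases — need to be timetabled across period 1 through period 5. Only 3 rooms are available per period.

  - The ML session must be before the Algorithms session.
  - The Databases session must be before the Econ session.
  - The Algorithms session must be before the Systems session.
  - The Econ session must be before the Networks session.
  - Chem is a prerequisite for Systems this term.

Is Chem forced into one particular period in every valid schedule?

Chem can be period 1 (e.g. Systems -> period 3; Econ -> period 2; Algorithms -> period 2; Chem -> period 1; ML -> period 1; Databases -> period 1; Networks -> period 3) or period 2 (e.g. Algorithms in period 2; ML in period 1; Systems in period 3; Databases in period 1; Networks in period 3; Chem in period 2; Econ in period 2).

No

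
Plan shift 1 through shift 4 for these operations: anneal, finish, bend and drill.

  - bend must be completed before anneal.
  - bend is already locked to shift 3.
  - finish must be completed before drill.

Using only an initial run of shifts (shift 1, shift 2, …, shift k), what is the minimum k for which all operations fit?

4

The precedence chain requires at least 2 distinct shifts.
Propagating the time windows through the other constraints, anneal can't land before shift 4, so the schedule must run through at least shift 4.
4 works (last occupied shift: shift 4): for example finish in shift 1, anneal in shift 4, drill in shift 2, bend in shift 3.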